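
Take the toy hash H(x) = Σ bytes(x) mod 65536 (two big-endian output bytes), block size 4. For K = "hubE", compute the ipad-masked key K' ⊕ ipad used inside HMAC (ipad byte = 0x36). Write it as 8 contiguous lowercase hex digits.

Key "hubE" = 68 75 62 45 is exactly B = 4 bytes: K' = 68 75 62 45.
XOR each byte with 0x36: 68⊕36=5e, 75⊕36=43, 62⊕36=54, 45⊕36=73.

5e435473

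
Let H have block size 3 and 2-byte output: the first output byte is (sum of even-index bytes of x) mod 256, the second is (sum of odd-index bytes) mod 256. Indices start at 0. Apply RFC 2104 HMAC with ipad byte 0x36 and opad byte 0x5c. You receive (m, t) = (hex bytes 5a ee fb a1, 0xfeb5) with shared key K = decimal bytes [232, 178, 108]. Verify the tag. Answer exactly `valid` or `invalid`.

invalid

Key decimal bytes [232, 178, 108] = e8 b2 6c is exactly B = 3 bytes: K' = e8 b2 6c.
K' ⊕ ipad = de 84 5a; K' ⊕ opad = b4 ee 30.
Inner hash: even-index sum = 711 mod 256 = 199; odd-index sum = 473 mod 256 = 217 → c7 d9.
Outer hash (recomputed tag): even-index sum = 445 mod 256 = 189; odd-index sum = 437 mod 256 = 181 → bd b5.
Recomputed tag = bdb5; claimed = feb5 → mismatch.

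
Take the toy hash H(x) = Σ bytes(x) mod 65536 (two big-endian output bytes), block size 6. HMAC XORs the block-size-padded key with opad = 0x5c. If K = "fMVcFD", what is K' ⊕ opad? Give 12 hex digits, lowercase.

3a110a3f1a18

Key "fMVcFD" = 66 4d 56 63 46 44 is exactly B = 6 bytes: K' = 66 4d 56 63 46 44.
XOR each byte with 0x5c: 66⊕5c=3a, 4d⊕5c=11, 56⊕5c=0a, 63⊕5c=3f, 46⊕5c=1a, 44⊕5c=18.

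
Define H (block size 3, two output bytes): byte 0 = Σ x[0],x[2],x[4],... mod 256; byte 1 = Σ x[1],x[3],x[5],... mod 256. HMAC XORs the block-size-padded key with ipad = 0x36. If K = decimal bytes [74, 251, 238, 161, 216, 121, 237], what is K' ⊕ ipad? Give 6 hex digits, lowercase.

cb2336

Key decimal bytes [74, 251, 238, 161, 216, 121, 237] = 4a fb ee a1 d8 79 ed is 7 bytes > B = 3, so hash it first: H(key) = fd 15, then zero-pad to 3 bytes: K' = fd 15 00.
XOR each byte with 0x36: fd⊕36=cb, 15⊕36=23, 00⊕36=36.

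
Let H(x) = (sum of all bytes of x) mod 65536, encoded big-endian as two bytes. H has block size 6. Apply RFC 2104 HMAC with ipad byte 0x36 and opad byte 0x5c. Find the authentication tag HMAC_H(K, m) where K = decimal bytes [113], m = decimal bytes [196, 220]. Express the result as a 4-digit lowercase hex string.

Key decimal bytes [113] = 71 is 1 byte ≤ B = 6; zero-pad to 6 bytes: K' = 71 00 00 00 00 00.
K' ⊕ ipad = 47 36 36 36 36 36.  K' ⊕ opad = 2d 5c 5c 5c 5c 5c.
Inner input = (K'⊕ipad) ∥ m = 47 36 36 36 36 36 ∥ c4 dc.
Inner hash: sum = 71+54+54+54+54+54+196+220 = 757 → 02 f5.
Outer input = (K'⊕opad) ∥ inner = 2d 5c 5c 5c 5c 5c ∥ 02 f5.
Outer hash (tag): sum = 45+92+92+92+92+92+2+245 = 752 → 02 f0.

02f0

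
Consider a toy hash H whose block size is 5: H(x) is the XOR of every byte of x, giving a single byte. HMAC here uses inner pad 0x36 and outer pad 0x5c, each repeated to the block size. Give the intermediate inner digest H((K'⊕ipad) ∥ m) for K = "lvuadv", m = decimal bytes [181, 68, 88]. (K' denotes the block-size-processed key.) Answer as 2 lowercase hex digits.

83

Key "lvuadv" = 6c 76 75 61 64 76 is 6 bytes > B = 5, so hash it first: H(key) = 1c, then zero-pad to 5 bytes: K' = 1c 00 00 00 00.
K' ⊕ ipad = 2a 36 36 36 36.
Inner input = 2a 36 36 36 36 ∥ b5 44 58.
Inner hash: XOR 2a⊕36⊕36⊕36⊕36⊕b5⊕44⊕58 = 83.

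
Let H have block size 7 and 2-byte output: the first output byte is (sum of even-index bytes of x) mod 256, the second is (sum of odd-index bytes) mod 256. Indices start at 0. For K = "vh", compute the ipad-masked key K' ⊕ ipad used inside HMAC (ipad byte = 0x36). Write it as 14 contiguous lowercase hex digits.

Key "vh" = 76 68 is 2 bytes ≤ B = 7; zero-pad to 7 bytes: K' = 76 68 00 00 00 00 00.
XOR each byte with 0x36: 76⊕36=40, 68⊕36=5e, 00⊕36=36, 00⊕36=36, 00⊕36=36, 00⊕36=36, 00⊕36=36.

405e3636363636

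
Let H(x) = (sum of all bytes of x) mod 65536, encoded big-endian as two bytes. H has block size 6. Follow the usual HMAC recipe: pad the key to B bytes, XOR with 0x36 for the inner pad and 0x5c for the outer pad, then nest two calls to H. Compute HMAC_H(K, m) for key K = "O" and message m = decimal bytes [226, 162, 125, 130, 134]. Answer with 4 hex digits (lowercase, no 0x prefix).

Key "O" = 4f is 1 byte ≤ B = 6; zero-pad to 6 bytes: K' = 4f 00 00 00 00 00.
K' ⊕ ipad = 79 36 36 36 36 36.  K' ⊕ opad = 13 5c 5c 5c 5c 5c.
Inner input = (K'⊕ipad) ∥ m = 79 36 36 36 36 36 ∥ e2 a2 7d 82 86.
Inner hash: sum = 121+54+54+54+54+54+226+162+125+130+134 = 1168 → 04 90.
Outer input = (K'⊕opad) ∥ inner = 13 5c 5c 5c 5c 5c ∥ 04 90.
Outer hash (tag): sum = 19+92+92+92+92+92+4+144 = 627 → 02 73.

0273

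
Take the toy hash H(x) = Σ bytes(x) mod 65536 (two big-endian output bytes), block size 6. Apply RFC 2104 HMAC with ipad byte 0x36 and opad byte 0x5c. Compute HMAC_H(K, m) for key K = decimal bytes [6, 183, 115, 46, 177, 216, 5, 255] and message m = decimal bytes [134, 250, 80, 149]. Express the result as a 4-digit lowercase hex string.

02d9

Key decimal bytes [6, 183, 115, 46, 177, 216, 5, 255] = 06 b7 73 2e b1 d8 05 ff is 8 bytes > B = 6, so hash it first: H(key) = 03 eb, then zero-pad to 6 bytes: K' = 03 eb 00 00 00 00.
K' ⊕ ipad = 35 dd 36 36 36 36.  K' ⊕ opad = 5f b7 5c 5c 5c 5c.
Inner input = (K'⊕ipad) ∥ m = 35 dd 36 36 36 36 ∥ 86 fa 50 95.
Inner hash: sum = 53+221+54+54+54+54+134+250+80+149 = 1103 → 04 4f.
Outer input = (K'⊕opad) ∥ inner = 5f b7 5c 5c 5c 5c ∥ 04 4f.
Outer hash (tag): sum = 95+183+92+92+92+92+4+79 = 729 → 02 d9.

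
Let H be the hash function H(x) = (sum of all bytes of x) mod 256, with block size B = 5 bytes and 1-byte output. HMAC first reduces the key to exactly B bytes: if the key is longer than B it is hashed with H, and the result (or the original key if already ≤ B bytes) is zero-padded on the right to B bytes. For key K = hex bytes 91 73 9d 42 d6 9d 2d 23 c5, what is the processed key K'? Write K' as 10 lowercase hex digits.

|K| = 9 > B = 5, so first hash the key.
H(K): sum = 145+115+157+66+214+157+45+35+197 = 1131; mod 256 = 107 → 6b.
Zero-pad H(K) = 6b to 5 bytes: K' = 6b 00 00 00 00.

6b00000000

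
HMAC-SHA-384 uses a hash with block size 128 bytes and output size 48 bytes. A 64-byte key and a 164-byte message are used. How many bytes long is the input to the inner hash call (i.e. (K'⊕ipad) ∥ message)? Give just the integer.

Key is 64 ≤ 128 bytes, zero-padded: |K'| = 128.
Inner input = (K'⊕ipad) ∥ m → 128 + 164 = 292 bytes.

292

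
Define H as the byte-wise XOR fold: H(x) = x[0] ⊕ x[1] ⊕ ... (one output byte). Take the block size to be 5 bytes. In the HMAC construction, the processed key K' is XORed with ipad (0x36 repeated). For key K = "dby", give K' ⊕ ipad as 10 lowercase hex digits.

Key "dby" = 64 62 79 is 3 bytes ≤ B = 5; zero-pad to 5 bytes: K' = 64 62 79 00 00.
XOR each byte with 0x36: 64⊕36=52, 62⊕36=54, 79⊕36=4f, 00⊕36=36, 00⊕36=36.

52544f3636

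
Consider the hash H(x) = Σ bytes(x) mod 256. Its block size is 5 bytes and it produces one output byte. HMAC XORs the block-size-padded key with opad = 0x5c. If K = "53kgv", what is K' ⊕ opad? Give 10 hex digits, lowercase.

696f373b2a

Key "53kgv" = 35 33 6b 67 76 is exactly B = 5 bytes: K' = 35 33 6b 67 76.
XOR each byte with 0x5c: 35⊕5c=69, 33⊕5c=6f, 6b⊕5c=37, 67⊕5c=3b, 76⊕5c=2a.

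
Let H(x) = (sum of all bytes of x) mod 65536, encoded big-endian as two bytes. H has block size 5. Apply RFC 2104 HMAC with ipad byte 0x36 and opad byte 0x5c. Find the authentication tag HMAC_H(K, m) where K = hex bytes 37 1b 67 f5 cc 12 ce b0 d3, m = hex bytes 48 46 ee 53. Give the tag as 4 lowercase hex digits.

027e

Key hex bytes 37 1b 67 f5 cc 12 ce b0 d3 is 9 bytes > B = 5, so hash it first: H(key) = 04 dd, then zero-pad to 5 bytes: K' = 04 dd 00 00 00.
K' ⊕ ipad = 32 eb 36 36 36.  K' ⊕ opad = 58 81 5c 5c 5c.
Inner input = (K'⊕ipad) ∥ m = 32 eb 36 36 36 ∥ 48 46 ee 53.
Inner hash: sum = 50+235+54+54+54+72+70+238+83 = 910 → 03 8e.
Outer input = (K'⊕opad) ∥ inner = 58 81 5c 5c 5c ∥ 03 8e.
Outer hash (tag): sum = 88+129+92+92+92+3+142 = 638 → 02 7e.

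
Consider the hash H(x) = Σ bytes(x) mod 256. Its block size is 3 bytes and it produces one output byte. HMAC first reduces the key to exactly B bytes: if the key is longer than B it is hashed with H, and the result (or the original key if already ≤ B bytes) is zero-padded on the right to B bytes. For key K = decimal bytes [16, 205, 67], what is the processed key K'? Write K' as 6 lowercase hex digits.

Key decimal bytes [16, 205, 67] = 10 cd 43 is exactly B = 3 bytes: K' = 10 cd 43.

10cd43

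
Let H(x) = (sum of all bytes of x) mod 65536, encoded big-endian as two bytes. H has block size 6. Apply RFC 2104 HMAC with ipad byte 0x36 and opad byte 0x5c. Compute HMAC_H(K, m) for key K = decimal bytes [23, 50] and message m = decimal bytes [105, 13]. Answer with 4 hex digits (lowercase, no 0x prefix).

029d

Key decimal bytes [23, 50] = 17 32 is 2 bytes ≤ B = 6; zero-pad to 6 bytes: K' = 17 32 00 00 00 00.
K' ⊕ ipad = 21 04 36 36 36 36.  K' ⊕ opad = 4b 6e 5c 5c 5c 5c.
Inner input = (K'⊕ipad) ∥ m = 21 04 36 36 36 36 ∥ 69 0d.
Inner hash: sum = 33+4+54+54+54+54+105+13 = 371 → 01 73.
Outer input = (K'⊕opad) ∥ inner = 4b 6e 5c 5c 5c 5c ∥ 01 73.
Outer hash (tag): sum = 75+110+92+92+92+92+1+115 = 669 → 02 9d.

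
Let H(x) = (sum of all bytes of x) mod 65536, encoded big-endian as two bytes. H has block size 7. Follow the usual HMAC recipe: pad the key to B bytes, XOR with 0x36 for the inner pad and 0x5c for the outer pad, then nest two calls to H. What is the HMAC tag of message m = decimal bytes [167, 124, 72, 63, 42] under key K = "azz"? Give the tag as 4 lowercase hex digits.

0297

Key "azz" = 61 7a 7a is 3 bytes ≤ B = 7; zero-pad to 7 bytes: K' = 61 7a 7a 00 00 00 00.
K' ⊕ ipad = 57 4c 4c 36 36 36 36.  K' ⊕ opad = 3d 26 26 5c 5c 5c 5c.
Inner input = (K'⊕ipad) ∥ m = 57 4c 4c 36 36 36 36 ∥ a7 7c 48 3f 2a.
Inner hash: sum = 87+76+76+54+54+54+54+167+124+72+63+42 = 923 → 03 9b.
Outer input = (K'⊕opad) ∥ inner = 3d 26 26 5c 5c 5c 5c ∥ 03 9b.
Outer hash (tag): sum = 61+38+38+92+92+92+92+3+155 = 663 → 02 97.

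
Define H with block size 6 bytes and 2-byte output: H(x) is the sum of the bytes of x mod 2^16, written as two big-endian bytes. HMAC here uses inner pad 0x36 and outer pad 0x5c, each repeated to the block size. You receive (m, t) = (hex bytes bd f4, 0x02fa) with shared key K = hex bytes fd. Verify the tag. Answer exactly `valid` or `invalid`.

valid

Key hex bytes fd is 1 byte ≤ B = 6; zero-pad to 6 bytes: K' = fd 00 00 00 00 00.
K' ⊕ ipad = cb 36 36 36 36 36; K' ⊕ opad = a1 5c 5c 5c 5c 5c.
Inner hash: sum = 203+54+54+54+54+54+189+244 = 906 → 03 8a.
Outer hash (recomputed tag): sum = 161+92+92+92+92+92+3+138 = 762 → 02 fa.
Recomputed tag = 02fa; claimed = 02fa → match.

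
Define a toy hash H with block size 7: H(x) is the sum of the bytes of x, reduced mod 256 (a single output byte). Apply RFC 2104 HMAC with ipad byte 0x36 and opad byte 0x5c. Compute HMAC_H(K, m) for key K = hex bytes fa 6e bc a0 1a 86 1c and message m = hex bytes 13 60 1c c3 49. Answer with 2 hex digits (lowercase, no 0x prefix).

f9

Key hex bytes fa 6e bc a0 1a 86 1c is exactly B = 7 bytes: K' = fa 6e bc a0 1a 86 1c.
K' ⊕ ipad = cc 58 8a 96 2c b0 2a.  K' ⊕ opad = a6 32 e0 fc 46 da 40.
Inner input = (K'⊕ipad) ∥ m = cc 58 8a 96 2c b0 2a ∥ 13 60 1c c3 49.
Inner hash: sum = 204+88+138+150+44+176+42+19+96+28+195+73 = 1253; mod 256 = 229 → e5.
Outer input = (K'⊕opad) ∥ inner = a6 32 e0 fc 46 da 40 ∥ e5.
Outer hash (tag): sum = 166+50+224+252+70+218+64+229 = 1273; mod 256 = 249 → f9.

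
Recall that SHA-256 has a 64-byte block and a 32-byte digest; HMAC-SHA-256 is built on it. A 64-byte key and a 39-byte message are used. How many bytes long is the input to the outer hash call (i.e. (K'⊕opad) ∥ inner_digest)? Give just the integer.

96

Key is 64 ≤ 64 bytes, zero-padded: |K'| = 64.
Outer input = (K'⊕opad) ∥ H(inner) → 64 + 32 = 96 bytes.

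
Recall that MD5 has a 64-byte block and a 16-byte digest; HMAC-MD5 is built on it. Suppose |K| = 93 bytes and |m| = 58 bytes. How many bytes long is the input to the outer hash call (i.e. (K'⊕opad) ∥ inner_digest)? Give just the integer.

80

Key is 93 > 64 bytes, so it is hashed to 16 bytes then zero-padded to 64: |K'| = 64.
Outer input = (K'⊕opad) ∥ H(inner) → 64 + 16 = 80 bytes.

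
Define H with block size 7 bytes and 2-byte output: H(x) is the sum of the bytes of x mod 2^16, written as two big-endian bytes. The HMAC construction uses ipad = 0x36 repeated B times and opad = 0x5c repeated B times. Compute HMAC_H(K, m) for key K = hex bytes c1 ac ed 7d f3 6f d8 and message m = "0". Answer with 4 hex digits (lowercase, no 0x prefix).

04bc

Key hex bytes c1 ac ed 7d f3 6f d8 is exactly B = 7 bytes: K' = c1 ac ed 7d f3 6f d8.
K' ⊕ ipad = f7 9a db 4b c5 59 ee.  K' ⊕ opad = 9d f0 b1 21 af 33 84.
Inner input = (K'⊕ipad) ∥ m = f7 9a db 4b c5 59 ee ∥ 30.
Inner hash: sum = 247+154+219+75+197+89+238+48 = 1267 → 04 f3.
Outer input = (K'⊕opad) ∥ inner = 9d f0 b1 21 af 33 84 ∥ 04 f3.
Outer hash (tag): sum = 157+240+177+33+175+51+132+4+243 = 1212 → 04 bc.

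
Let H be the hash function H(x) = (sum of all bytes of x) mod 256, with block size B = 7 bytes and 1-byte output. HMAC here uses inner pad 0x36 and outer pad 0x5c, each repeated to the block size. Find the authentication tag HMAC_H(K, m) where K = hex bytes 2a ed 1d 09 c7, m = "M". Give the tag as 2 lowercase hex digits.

Key hex bytes 2a ed 1d 09 c7 is 5 bytes ≤ B = 7; zero-pad to 7 bytes: K' = 2a ed 1d 09 c7 00 00.
K' ⊕ ipad = 1c db 2b 3f f1 36 36.  K' ⊕ opad = 76 b1 41 55 9b 5c 5c.
Inner input = (K'⊕ipad) ∥ m = 1c db 2b 3f f1 36 36 ∥ 4d.
Inner hash: sum = 28+219+43+63+241+54+54+77 = 779; mod 256 = 11 → 0b.
Outer input = (K'⊕opad) ∥ inner = 76 b1 41 55 9b 5c 5c ∥ 0b.
Outer hash (tag): sum = 118+177+65+85+155+92+92+11 = 795; mod 256 = 27 → 1b.

1b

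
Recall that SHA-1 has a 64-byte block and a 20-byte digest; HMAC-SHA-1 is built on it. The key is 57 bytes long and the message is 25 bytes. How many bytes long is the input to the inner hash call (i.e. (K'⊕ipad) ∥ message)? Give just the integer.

89

Key is 57 ≤ 64 bytes, zero-padded: |K'| = 64.
Inner input = (K'⊕ipad) ∥ m → 64 + 25 = 89 bytes.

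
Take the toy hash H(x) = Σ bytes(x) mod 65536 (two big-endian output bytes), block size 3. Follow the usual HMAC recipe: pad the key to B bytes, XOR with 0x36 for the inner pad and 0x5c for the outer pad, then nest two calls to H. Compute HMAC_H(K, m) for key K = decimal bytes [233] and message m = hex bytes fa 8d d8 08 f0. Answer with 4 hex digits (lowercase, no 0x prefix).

Key decimal bytes [233] = e9 is 1 byte ≤ B = 3; zero-pad to 3 bytes: K' = e9 00 00.
K' ⊕ ipad = df 36 36.  K' ⊕ opad = b5 5c 5c.
Inner input = (K'⊕ipad) ∥ m = df 36 36 ∥ fa 8d d8 08 f0.
Inner hash: sum = 223+54+54+250+141+216+8+240 = 1186 → 04 a2.
Outer input = (K'⊕opad) ∥ inner = b5 5c 5c ∥ 04 a2.
Outer hash (tag): sum = 181+92+92+4+162 = 531 → 02 13.

0213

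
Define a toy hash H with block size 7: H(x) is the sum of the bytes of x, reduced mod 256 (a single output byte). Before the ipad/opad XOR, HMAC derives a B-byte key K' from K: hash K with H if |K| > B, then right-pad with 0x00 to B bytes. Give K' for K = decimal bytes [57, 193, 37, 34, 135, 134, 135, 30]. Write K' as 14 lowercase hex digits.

|K| = 8 > B = 7, so first hash the key.
H(K): sum = 57+193+37+34+135+134+135+30 = 755; mod 256 = 243 → f3.
Zero-pad H(K) = f3 to 7 bytes: K' = f3 00 00 00 00 00 00.

f3000000000000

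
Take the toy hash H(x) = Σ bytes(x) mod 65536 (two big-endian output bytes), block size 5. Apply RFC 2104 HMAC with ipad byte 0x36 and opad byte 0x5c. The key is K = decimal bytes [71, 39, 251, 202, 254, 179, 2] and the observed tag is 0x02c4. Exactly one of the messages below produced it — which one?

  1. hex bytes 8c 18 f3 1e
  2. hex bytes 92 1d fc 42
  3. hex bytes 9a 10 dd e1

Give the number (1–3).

Key decimal bytes [71, 39, 251, 202, 254, 179, 2] = 47 27 fb ca fe b3 02 is 7 bytes > B = 5, so hash it first: H(key) = 03 e6, then zero-pad to 5 bytes: K' = 03 e6 00 00 00.
K' ⊕ ipad = 35 d0 36 36 36; K' ⊕ opad = 5f ba 5c 5c 5c.
m1: inner = H(35 d0 36 36 36 8c 18 f3 1e) = 03 5c; tag = H(5f ba 5c 5c 5c 03 5c) = 028c
m2: inner = H(35 d0 36 36 36 92 1d fc 42) = 03 94; tag = H(5f ba 5c 5c 5c 03 94) = 02c4 ← matches
m3: inner = H(35 d0 36 36 36 9a 10 dd e1) = 04 0f; tag = H(5f ba 5c 5c 5c 04 0f) = 0240

2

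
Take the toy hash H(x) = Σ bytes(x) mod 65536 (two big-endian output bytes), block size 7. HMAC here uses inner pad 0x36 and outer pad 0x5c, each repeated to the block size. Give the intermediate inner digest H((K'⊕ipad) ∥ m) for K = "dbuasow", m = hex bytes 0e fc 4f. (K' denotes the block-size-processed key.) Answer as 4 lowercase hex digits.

0378

Key "dbuasow" = 64 62 75 61 73 6f 77 is exactly B = 7 bytes: K' = 64 62 75 61 73 6f 77.
K' ⊕ ipad = 52 54 43 57 45 59 41.
Inner input = 52 54 43 57 45 59 41 ∥ 0e fc 4f.
Inner hash: sum = 82+84+67+87+69+89+65+14+252+79 = 888 → 03 78.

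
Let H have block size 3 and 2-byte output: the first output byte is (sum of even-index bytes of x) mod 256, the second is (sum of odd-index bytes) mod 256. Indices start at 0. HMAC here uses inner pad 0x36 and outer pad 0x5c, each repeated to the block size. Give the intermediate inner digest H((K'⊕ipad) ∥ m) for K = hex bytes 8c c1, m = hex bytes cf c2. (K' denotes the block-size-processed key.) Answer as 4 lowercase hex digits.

b2c6

Key hex bytes 8c c1 is 2 bytes ≤ B = 3; zero-pad to 3 bytes: K' = 8c c1 00.
K' ⊕ ipad = ba f7 36.
Inner input = ba f7 36 ∥ cf c2.
Inner hash: even-index sum = 434 mod 256 = 178; odd-index sum = 454 mod 256 = 198 → b2 c6.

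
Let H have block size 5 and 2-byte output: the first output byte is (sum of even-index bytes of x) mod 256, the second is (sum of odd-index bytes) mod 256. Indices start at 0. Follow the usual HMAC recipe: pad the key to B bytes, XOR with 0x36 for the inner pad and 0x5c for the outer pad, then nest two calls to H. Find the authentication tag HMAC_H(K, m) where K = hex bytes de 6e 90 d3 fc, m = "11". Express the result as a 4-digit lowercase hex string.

Key hex bytes de 6e 90 d3 fc is exactly B = 5 bytes: K' = de 6e 90 d3 fc.
K' ⊕ ipad = e8 58 a6 e5 ca.  K' ⊕ opad = 82 32 cc 8f a0.
Inner input = (K'⊕ipad) ∥ m = e8 58 a6 e5 ca ∥ 31 31.
Inner hash: even-index sum = 649 mod 256 = 137; odd-index sum = 366 mod 256 = 110 → 89 6e.
Outer input = (K'⊕opad) ∥ inner = 82 32 cc 8f a0 ∥ 89 6e.
Outer hash (tag): even-index sum = 604 mod 256 = 92; odd-index sum = 330 mod 256 = 74 → 5c 4a.

5c4a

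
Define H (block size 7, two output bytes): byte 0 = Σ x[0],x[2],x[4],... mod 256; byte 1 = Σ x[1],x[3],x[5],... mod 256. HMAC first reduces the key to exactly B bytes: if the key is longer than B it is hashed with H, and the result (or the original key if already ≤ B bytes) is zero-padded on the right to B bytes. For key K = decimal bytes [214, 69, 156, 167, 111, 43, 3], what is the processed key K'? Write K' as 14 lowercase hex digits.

Key decimal bytes [214, 69, 156, 167, 111, 43, 3] = d6 45 9c a7 6f 2b 03 is exactly B = 7 bytes: K' = d6 45 9c a7 6f 2b 03.

d6459ca76f2b03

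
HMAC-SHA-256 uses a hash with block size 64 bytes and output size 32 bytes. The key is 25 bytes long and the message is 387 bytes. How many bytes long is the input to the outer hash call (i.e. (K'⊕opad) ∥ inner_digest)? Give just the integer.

96

Key is 25 ≤ 64 bytes, zero-padded: |K'| = 64.
Outer input = (K'⊕opad) ∥ H(inner) → 64 + 32 = 96 bytes.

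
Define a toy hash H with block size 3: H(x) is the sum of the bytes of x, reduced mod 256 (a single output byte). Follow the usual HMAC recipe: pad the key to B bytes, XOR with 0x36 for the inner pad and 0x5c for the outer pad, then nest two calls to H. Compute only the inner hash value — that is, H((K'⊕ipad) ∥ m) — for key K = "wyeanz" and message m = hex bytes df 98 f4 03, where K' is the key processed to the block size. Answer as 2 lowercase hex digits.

82

Key "wyeanz" = 77 79 65 61 6e 7a is 6 bytes > B = 3, so hash it first: H(key) = 9e, then zero-pad to 3 bytes: K' = 9e 00 00.
K' ⊕ ipad = a8 36 36.
Inner input = a8 36 36 ∥ df 98 f4 03.
Inner hash: sum = 168+54+54+223+152+244+3 = 898; mod 256 = 130 → 82.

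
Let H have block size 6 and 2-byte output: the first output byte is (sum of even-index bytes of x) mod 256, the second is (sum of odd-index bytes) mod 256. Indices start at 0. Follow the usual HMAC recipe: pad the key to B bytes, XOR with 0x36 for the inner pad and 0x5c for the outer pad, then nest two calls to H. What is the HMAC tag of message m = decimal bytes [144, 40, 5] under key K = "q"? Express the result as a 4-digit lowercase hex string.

2dde

Key "q" = 71 is 1 byte ≤ B = 6; zero-pad to 6 bytes: K' = 71 00 00 00 00 00.
K' ⊕ ipad = 47 36 36 36 36 36.  K' ⊕ opad = 2d 5c 5c 5c 5c 5c.
Inner input = (K'⊕ipad) ∥ m = 47 36 36 36 36 36 ∥ 90 28 05.
Inner hash: even-index sum = 328 mod 256 = 72; odd-index sum = 202 mod 256 = 202 → 48 ca.
Outer input = (K'⊕opad) ∥ inner = 2d 5c 5c 5c 5c 5c ∥ 48 ca.
Outer hash (tag): even-index sum = 301 mod 256 = 45; odd-index sum = 478 mod 256 = 222 → 2d de.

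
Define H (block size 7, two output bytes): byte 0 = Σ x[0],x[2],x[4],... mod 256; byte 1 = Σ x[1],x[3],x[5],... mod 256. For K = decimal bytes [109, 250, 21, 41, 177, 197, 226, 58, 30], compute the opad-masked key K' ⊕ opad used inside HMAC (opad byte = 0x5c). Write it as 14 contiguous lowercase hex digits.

Key decimal bytes [109, 250, 21, 41, 177, 197, 226, 58, 30] = 6d fa 15 29 b1 c5 e2 3a 1e is 9 bytes > B = 7, so hash it first: H(key) = 33 22, then zero-pad to 7 bytes: K' = 33 22 00 00 00 00 00.
XOR each byte with 0x5c: 33⊕5c=6f, 22⊕5c=7e, 00⊕5c=5c, 00⊕5c=5c, 00⊕5c=5c, 00⊕5c=5c, 00⊕5c=5c.

6f7e5c5c5c5c5c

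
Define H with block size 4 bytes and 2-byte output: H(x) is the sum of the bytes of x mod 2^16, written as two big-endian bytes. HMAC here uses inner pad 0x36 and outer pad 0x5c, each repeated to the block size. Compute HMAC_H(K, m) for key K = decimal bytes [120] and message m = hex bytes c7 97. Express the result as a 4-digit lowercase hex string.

0188

Key decimal bytes [120] = 78 is 1 byte ≤ B = 4; zero-pad to 4 bytes: K' = 78 00 00 00.
K' ⊕ ipad = 4e 36 36 36.  K' ⊕ opad = 24 5c 5c 5c.
Inner input = (K'⊕ipad) ∥ m = 4e 36 36 36 ∥ c7 97.
Inner hash: sum = 78+54+54+54+199+151 = 590 → 02 4e.
Outer input = (K'⊕opad) ∥ inner = 24 5c 5c 5c ∥ 02 4e.
Outer hash (tag): sum = 36+92+92+92+2+78 = 392 → 01 88.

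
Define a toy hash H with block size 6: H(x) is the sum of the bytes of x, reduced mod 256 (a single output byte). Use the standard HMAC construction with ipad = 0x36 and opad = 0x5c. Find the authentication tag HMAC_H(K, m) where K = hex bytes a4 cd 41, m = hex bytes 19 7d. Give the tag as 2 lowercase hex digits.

f6

Key hex bytes a4 cd 41 is 3 bytes ≤ B = 6; zero-pad to 6 bytes: K' = a4 cd 41 00 00 00.
K' ⊕ ipad = 92 fb 77 36 36 36.  K' ⊕ opad = f8 91 1d 5c 5c 5c.
Inner input = (K'⊕ipad) ∥ m = 92 fb 77 36 36 36 ∥ 19 7d.
Inner hash: sum = 146+251+119+54+54+54+25+125 = 828; mod 256 = 60 → 3c.
Outer input = (K'⊕opad) ∥ inner = f8 91 1d 5c 5c 5c ∥ 3c.
Outer hash (tag): sum = 248+145+29+92+92+92+60 = 758; mod 256 = 246 → f6.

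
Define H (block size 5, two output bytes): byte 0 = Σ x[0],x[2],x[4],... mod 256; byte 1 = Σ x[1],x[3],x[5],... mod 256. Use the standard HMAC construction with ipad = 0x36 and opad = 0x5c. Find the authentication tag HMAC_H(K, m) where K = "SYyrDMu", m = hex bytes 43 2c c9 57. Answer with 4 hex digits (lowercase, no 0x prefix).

Key "SYyrDMu" = 53 59 79 72 44 4d 75 is 7 bytes > B = 5, so hash it first: H(key) = 85 18, then zero-pad to 5 bytes: K' = 85 18 00 00 00.
K' ⊕ ipad = b3 2e 36 36 36.  K' ⊕ opad = d9 44 5c 5c 5c.
Inner input = (K'⊕ipad) ∥ m = b3 2e 36 36 36 ∥ 43 2c c9 57.
Inner hash: even-index sum = 418 mod 256 = 162; odd-index sum = 368 mod 256 = 112 → a2 70.
Outer input = (K'⊕opad) ∥ inner = d9 44 5c 5c 5c ∥ a2 70.
Outer hash (tag): even-index sum = 513 mod 256 = 1; odd-index sum = 322 mod 256 = 66 → 01 42.

0142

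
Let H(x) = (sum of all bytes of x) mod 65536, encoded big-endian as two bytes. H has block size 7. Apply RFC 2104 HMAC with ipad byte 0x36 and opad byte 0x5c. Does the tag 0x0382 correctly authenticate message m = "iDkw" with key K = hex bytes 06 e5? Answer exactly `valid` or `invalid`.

valid

Key hex bytes 06 e5 is 2 bytes ≤ B = 7; zero-pad to 7 bytes: K' = 06 e5 00 00 00 00 00.
K' ⊕ ipad = 30 d3 36 36 36 36 36; K' ⊕ opad = 5a b9 5c 5c 5c 5c 5c.
Inner hash: sum = 48+211+54+54+54+54+54+105+68+107+119 = 928 → 03 a0.
Outer hash (recomputed tag): sum = 90+185+92+92+92+92+92+3+160 = 898 → 03 82.
Recomputed tag = 0382; claimed = 0382 → match.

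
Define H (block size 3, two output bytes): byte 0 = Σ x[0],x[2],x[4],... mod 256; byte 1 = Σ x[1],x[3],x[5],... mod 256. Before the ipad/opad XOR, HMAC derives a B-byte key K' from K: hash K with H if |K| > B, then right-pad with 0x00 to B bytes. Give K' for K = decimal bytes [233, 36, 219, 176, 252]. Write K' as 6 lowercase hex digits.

|K| = 5 > B = 3, so first hash the key.
H(K): even-index sum = 704 mod 256 = 192; odd-index sum = 212 mod 256 = 212 → c0 d4.
Zero-pad H(K) = c0 d4 to 3 bytes: K' = c0 d4 00.

c0d400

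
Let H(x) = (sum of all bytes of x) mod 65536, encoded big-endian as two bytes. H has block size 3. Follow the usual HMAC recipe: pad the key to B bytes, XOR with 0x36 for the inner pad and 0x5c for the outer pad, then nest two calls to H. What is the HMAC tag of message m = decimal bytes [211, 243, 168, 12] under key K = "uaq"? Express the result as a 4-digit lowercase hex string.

Key "uaq" = 75 61 71 is exactly B = 3 bytes: K' = 75 61 71.
K' ⊕ ipad = 43 57 47.  K' ⊕ opad = 29 3d 2d.
Inner input = (K'⊕ipad) ∥ m = 43 57 47 ∥ d3 f3 a8 0c.
Inner hash: sum = 67+87+71+211+243+168+12 = 859 → 03 5b.
Outer input = (K'⊕opad) ∥ inner = 29 3d 2d ∥ 03 5b.
Outer hash (tag): sum = 41+61+45+3+91 = 241 → 00 f1.

00f1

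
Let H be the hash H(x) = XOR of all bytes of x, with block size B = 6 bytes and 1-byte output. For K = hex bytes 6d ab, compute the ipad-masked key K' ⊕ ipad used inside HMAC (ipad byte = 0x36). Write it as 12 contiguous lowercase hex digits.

Key hex bytes 6d ab is 2 bytes ≤ B = 6; zero-pad to 6 bytes: K' = 6d ab 00 00 00 00.
XOR each byte with 0x36: 6d⊕36=5b, ab⊕36=9d, 00⊕36=36, 00⊕36=36, 00⊕36=36, 00⊕36=36.

5b9d36363636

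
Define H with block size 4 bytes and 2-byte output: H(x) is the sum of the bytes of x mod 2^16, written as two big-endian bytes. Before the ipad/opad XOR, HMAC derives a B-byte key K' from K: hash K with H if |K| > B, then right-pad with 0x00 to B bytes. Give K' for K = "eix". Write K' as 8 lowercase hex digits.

Key "eix" = 65 69 78 is 3 bytes ≤ B = 4; zero-pad to 4 bytes: K' = 65 69 78 00.

65697800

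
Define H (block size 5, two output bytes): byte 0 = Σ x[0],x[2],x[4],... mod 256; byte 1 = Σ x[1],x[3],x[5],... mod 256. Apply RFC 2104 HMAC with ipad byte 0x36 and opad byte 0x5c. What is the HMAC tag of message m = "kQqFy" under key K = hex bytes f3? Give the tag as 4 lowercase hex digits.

Key hex bytes f3 is 1 byte ≤ B = 5; zero-pad to 5 bytes: K' = f3 00 00 00 00.
K' ⊕ ipad = c5 36 36 36 36.  K' ⊕ opad = af 5c 5c 5c 5c.
Inner input = (K'⊕ipad) ∥ m = c5 36 36 36 36 ∥ 6b 51 71 46 79.
Inner hash: even-index sum = 456 mod 256 = 200; odd-index sum = 449 mod 256 = 193 → c8 c1.
Outer input = (K'⊕opad) ∥ inner = af 5c 5c 5c 5c ∥ c8 c1.
Outer hash (tag): even-index sum = 552 mod 256 = 40; odd-index sum = 384 mod 256 = 128 → 28 80.

2880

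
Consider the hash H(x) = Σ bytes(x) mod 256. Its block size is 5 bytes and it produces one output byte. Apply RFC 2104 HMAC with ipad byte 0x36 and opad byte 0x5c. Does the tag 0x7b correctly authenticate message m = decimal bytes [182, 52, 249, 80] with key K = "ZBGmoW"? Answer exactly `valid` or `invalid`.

invalid

Key "ZBGmoW" = 5a 42 47 6d 6f 57 is 6 bytes > B = 5, so hash it first: H(key) = 16, then zero-pad to 5 bytes: K' = 16 00 00 00 00.
K' ⊕ ipad = 20 36 36 36 36; K' ⊕ opad = 4a 5c 5c 5c 5c.
Inner hash: sum = 32+54+54+54+54+182+52+249+80 = 811; mod 256 = 43 → 2b.
Outer hash (recomputed tag): sum = 74+92+92+92+92+43 = 485; mod 256 = 229 → e5.
Recomputed tag = e5; claimed = 7b → mismatch.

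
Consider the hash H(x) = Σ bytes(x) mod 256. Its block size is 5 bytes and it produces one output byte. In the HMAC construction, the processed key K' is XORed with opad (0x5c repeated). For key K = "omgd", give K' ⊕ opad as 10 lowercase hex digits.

33313b385c

Key "omgd" = 6f 6d 67 64 is 4 bytes ≤ B = 5; zero-pad to 5 bytes: K' = 6f 6d 67 64 00.
XOR each byte with 0x5c: 6f⊕5c=33, 6d⊕5c=31, 67⊕5c=3b, 64⊕5c=38, 00⊕5c=5c.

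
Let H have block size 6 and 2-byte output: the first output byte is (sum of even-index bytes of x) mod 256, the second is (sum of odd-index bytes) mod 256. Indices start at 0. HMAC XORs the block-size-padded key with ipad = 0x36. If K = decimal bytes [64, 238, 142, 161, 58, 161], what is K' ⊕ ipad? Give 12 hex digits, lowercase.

76d8b8970c97

Key decimal bytes [64, 238, 142, 161, 58, 161] = 40 ee 8e a1 3a a1 is exactly B = 6 bytes: K' = 40 ee 8e a1 3a a1.
XOR each byte with 0x36: 40⊕36=76, ee⊕36=d8, 8e⊕36=b8, a1⊕36=97, 3a⊕36=0c, a1⊕36=97.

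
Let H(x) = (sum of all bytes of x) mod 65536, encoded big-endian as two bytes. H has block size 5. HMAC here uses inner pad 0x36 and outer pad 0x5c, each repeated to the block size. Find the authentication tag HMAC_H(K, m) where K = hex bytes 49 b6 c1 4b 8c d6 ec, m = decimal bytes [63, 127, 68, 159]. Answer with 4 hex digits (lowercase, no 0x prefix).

0257

Key hex bytes 49 b6 c1 4b 8c d6 ec is 7 bytes > B = 5, so hash it first: H(key) = 04 59, then zero-pad to 5 bytes: K' = 04 59 00 00 00.
K' ⊕ ipad = 32 6f 36 36 36.  K' ⊕ opad = 58 05 5c 5c 5c.
Inner input = (K'⊕ipad) ∥ m = 32 6f 36 36 36 ∥ 3f 7f 44 9f.
Inner hash: sum = 50+111+54+54+54+63+127+68+159 = 740 → 02 e4.
Outer input = (K'⊕opad) ∥ inner = 58 05 5c 5c 5c ∥ 02 e4.
Outer hash (tag): sum = 88+5+92+92+92+2+228 = 599 → 02 57.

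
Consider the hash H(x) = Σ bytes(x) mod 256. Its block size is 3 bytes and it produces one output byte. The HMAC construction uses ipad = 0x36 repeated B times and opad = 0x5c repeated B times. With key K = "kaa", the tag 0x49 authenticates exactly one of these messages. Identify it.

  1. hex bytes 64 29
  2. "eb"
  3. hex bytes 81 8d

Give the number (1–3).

1

Key "kaa" = 6b 61 61 is exactly B = 3 bytes: K' = 6b 61 61.
K' ⊕ ipad = 5d 57 57; K' ⊕ opad = 37 3d 3d.
m1: inner = H(5d 57 57 64 29) = 98; tag = H(37 3d 3d 98) = 49 ← matches
m2: inner = H(5d 57 57 65 62) = d2; tag = H(37 3d 3d d2) = 83
m3: inner = H(5d 57 57 81 8d) = 19; tag = H(37 3d 3d 19) = ca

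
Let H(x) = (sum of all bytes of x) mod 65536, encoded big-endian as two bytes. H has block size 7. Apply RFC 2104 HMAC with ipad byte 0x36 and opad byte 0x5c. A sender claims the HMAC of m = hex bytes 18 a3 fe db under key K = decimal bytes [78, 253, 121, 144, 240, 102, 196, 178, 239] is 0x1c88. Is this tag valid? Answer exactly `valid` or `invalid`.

Key decimal bytes [78, 253, 121, 144, 240, 102, 196, 178, 239] = 4e fd 79 90 f0 66 c4 b2 ef is 9 bytes > B = 7, so hash it first: H(key) = 06 0f, then zero-pad to 7 bytes: K' = 06 0f 00 00 00 00 00.
K' ⊕ ipad = 30 39 36 36 36 36 36; K' ⊕ opad = 5a 53 5c 5c 5c 5c 5c.
Inner hash: sum = 48+57+54+54+54+54+54+24+163+254+219 = 1035 → 04 0b.
Outer hash (recomputed tag): sum = 90+83+92+92+92+92+92+4+11 = 648 → 02 88.
Recomputed tag = 0288; claimed = 1c88 → mismatch.

invalid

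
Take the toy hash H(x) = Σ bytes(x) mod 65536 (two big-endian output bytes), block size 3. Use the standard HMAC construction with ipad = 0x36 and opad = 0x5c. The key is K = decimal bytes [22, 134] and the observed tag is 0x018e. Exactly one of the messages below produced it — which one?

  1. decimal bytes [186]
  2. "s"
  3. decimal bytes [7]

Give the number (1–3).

Key decimal bytes [22, 134] = 16 86 is 2 bytes ≤ B = 3; zero-pad to 3 bytes: K' = 16 86 00.
K' ⊕ ipad = 20 b0 36; K' ⊕ opad = 4a da 5c.
m1: inner = H(20 b0 36 ba) = 01 c0; tag = H(4a da 5c 01 c0) = 0241
m2: inner = H(20 b0 36 73) = 01 79; tag = H(4a da 5c 01 79) = 01fa
m3: inner = H(20 b0 36 07) = 01 0d; tag = H(4a da 5c 01 0d) = 018e ← matches

3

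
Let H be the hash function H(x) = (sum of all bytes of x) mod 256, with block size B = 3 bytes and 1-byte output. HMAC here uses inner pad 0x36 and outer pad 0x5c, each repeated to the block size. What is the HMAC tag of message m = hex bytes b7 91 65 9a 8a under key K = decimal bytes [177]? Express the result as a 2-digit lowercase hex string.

Key decimal bytes [177] = b1 is 1 byte ≤ B = 3; zero-pad to 3 bytes: K' = b1 00 00.
K' ⊕ ipad = 87 36 36.  K' ⊕ opad = ed 5c 5c.
Inner input = (K'⊕ipad) ∥ m = 87 36 36 ∥ b7 91 65 9a 8a.
Inner hash: sum = 135+54+54+183+145+101+154+138 = 964; mod 256 = 196 → c4.
Outer input = (K'⊕opad) ∥ inner = ed 5c 5c ∥ c4.
Outer hash (tag): sum = 237+92+92+196 = 617; mod 256 = 105 → 69.

69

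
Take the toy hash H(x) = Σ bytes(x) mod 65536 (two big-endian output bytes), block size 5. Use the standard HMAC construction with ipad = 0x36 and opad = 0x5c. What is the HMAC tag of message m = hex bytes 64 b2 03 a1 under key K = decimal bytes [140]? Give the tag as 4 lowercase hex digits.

028f

Key decimal bytes [140] = 8c is 1 byte ≤ B = 5; zero-pad to 5 bytes: K' = 8c 00 00 00 00.
K' ⊕ ipad = ba 36 36 36 36.  K' ⊕ opad = d0 5c 5c 5c 5c.
Inner input = (K'⊕ipad) ∥ m = ba 36 36 36 36 ∥ 64 b2 03 a1.
Inner hash: sum = 186+54+54+54+54+100+178+3+161 = 844 → 03 4c.
Outer input = (K'⊕opad) ∥ inner = d0 5c 5c 5c 5c ∥ 03 4c.
Outer hash (tag): sum = 208+92+92+92+92+3+76 = 655 → 02 8f.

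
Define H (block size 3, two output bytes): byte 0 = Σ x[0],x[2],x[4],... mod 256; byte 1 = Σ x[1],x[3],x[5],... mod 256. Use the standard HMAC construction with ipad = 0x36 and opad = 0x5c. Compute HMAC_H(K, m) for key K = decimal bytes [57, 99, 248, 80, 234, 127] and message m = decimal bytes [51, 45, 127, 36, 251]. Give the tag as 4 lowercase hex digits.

5422

Key decimal bytes [57, 99, 248, 80, 234, 127] = 39 63 f8 50 ea 7f is 6 bytes > B = 3, so hash it first: H(key) = 1b 32, then zero-pad to 3 bytes: K' = 1b 32 00.
K' ⊕ ipad = 2d 04 36.  K' ⊕ opad = 47 6e 5c.
Inner input = (K'⊕ipad) ∥ m = 2d 04 36 ∥ 33 2d 7f 24 fb.
Inner hash: even-index sum = 180 mod 256 = 180; odd-index sum = 433 mod 256 = 177 → b4 b1.
Outer input = (K'⊕opad) ∥ inner = 47 6e 5c ∥ b4 b1.
Outer hash (tag): even-index sum = 340 mod 256 = 84; odd-index sum = 290 mod 256 = 34 → 54 22.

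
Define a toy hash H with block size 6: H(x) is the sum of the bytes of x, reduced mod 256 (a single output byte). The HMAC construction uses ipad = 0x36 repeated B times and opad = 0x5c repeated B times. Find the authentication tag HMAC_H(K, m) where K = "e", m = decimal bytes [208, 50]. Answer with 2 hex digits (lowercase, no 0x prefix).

Key "e" = 65 is 1 byte ≤ B = 6; zero-pad to 6 bytes: K' = 65 00 00 00 00 00.
K' ⊕ ipad = 53 36 36 36 36 36.  K' ⊕ opad = 39 5c 5c 5c 5c 5c.
Inner input = (K'⊕ipad) ∥ m = 53 36 36 36 36 36 ∥ d0 32.
Inner hash: sum = 83+54+54+54+54+54+208+50 = 611; mod 256 = 99 → 63.
Outer input = (K'⊕opad) ∥ inner = 39 5c 5c 5c 5c 5c ∥ 63.
Outer hash (tag): sum = 57+92+92+92+92+92+99 = 616; mod 256 = 104 → 68.

68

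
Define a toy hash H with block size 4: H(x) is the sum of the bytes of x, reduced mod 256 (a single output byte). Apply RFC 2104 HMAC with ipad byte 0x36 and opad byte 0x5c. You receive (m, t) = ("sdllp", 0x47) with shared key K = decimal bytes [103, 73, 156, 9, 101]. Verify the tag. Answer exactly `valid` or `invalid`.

valid

Key decimal bytes [103, 73, 156, 9, 101] = 67 49 9c 09 65 is 5 bytes > B = 4, so hash it first: H(key) = ba, then zero-pad to 4 bytes: K' = ba 00 00 00.
K' ⊕ ipad = 8c 36 36 36; K' ⊕ opad = e6 5c 5c 5c.
Inner hash: sum = 140+54+54+54+115+100+108+108+112 = 845; mod 256 = 77 → 4d.
Outer hash (recomputed tag): sum = 230+92+92+92+77 = 583; mod 256 = 71 → 47.
Recomputed tag = 47; claimed = 47 → match.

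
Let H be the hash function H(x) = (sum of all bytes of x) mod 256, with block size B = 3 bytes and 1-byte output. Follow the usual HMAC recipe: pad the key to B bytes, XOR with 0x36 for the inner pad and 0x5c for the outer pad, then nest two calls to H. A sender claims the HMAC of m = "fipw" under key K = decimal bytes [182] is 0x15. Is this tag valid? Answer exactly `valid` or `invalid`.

Key decimal bytes [182] = b6 is 1 byte ≤ B = 3; zero-pad to 3 bytes: K' = b6 00 00.
K' ⊕ ipad = 80 36 36; K' ⊕ opad = ea 5c 5c.
Inner hash: sum = 128+54+54+102+105+112+119 = 674; mod 256 = 162 → a2.
Outer hash (recomputed tag): sum = 234+92+92+162 = 580; mod 256 = 68 → 44.
Recomputed tag = 44; claimed = 15 → mismatch.

invalid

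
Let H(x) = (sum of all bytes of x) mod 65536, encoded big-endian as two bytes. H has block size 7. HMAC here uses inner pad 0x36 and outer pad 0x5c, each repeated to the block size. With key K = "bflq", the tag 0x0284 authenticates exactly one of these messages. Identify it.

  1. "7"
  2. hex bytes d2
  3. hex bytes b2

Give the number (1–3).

3

Key "bflq" = 62 66 6c 71 is 4 bytes ≤ B = 7; zero-pad to 7 bytes: K' = 62 66 6c 71 00 00 00.
K' ⊕ ipad = 54 50 5a 47 36 36 36; K' ⊕ opad = 3e 3a 30 2d 5c 5c 5c.
m1: inner = H(54 50 5a 47 36 36 36 37) = 02 1e; tag = H(3e 3a 30 2d 5c 5c 5c 02 1e) = 0209
m2: inner = H(54 50 5a 47 36 36 36 d2) = 02 b9; tag = H(3e 3a 30 2d 5c 5c 5c 02 b9) = 02a4
m3: inner = H(54 50 5a 47 36 36 36 b2) = 02 99; tag = H(3e 3a 30 2d 5c 5c 5c 02 99) = 0284 ← matches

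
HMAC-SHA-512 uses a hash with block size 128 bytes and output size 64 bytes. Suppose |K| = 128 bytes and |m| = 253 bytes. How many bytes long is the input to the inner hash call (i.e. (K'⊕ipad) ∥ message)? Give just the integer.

381

Key is 128 ≤ 128 bytes, zero-padded: |K'| = 128.
Inner input = (K'⊕ipad) ∥ m → 128 + 253 = 381 bytes.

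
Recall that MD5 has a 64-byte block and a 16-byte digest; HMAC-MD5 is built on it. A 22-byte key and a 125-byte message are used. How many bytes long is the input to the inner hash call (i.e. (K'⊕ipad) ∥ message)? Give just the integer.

Key is 22 ≤ 64 bytes, zero-padded: |K'| = 64.
Inner input = (K'⊕ipad) ∥ m → 64 + 125 = 189 bytes.

189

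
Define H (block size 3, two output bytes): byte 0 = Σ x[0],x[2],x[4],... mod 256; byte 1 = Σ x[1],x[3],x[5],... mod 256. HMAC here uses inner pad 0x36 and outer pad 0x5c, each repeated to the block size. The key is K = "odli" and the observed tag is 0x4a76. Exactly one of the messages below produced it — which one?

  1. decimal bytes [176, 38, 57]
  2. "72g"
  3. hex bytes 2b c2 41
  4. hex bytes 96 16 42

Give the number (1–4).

Key "odli" = 6f 64 6c 69 is 4 bytes > B = 3, so hash it first: H(key) = db cd, then zero-pad to 3 bytes: K' = db cd 00.
K' ⊕ ipad = ed fb 36; K' ⊕ opad = 87 91 5c.
m1: inner = H(ed fb 36 b0 26 39) = 49 e4; tag = H(87 91 5c 49 e4) = c7da
m2: inner = H(ed fb 36 37 32 67) = 55 99; tag = H(87 91 5c 55 99) = 7ce6
m3: inner = H(ed fb 36 2b c2 41) = e5 67; tag = H(87 91 5c e5 67) = 4a76 ← matches
m4: inner = H(ed fb 36 96 16 42) = 39 d3; tag = H(87 91 5c 39 d3) = b6ca

3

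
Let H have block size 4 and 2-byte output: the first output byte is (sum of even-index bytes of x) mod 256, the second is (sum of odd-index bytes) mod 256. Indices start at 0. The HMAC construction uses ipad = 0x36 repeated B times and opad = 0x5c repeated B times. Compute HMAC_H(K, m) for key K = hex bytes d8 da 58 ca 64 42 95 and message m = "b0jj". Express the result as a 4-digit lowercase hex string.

Key hex bytes d8 da 58 ca 64 42 95 is 7 bytes > B = 4, so hash it first: H(key) = 29 e6, then zero-pad to 4 bytes: K' = 29 e6 00 00.
K' ⊕ ipad = 1f d0 36 36.  K' ⊕ opad = 75 ba 5c 5c.
Inner input = (K'⊕ipad) ∥ m = 1f d0 36 36 ∥ 62 30 6a 6a.
Inner hash: even-index sum = 289 mod 256 = 33; odd-index sum = 416 mod 256 = 160 → 21 a0.
Outer input = (K'⊕opad) ∥ inner = 75 ba 5c 5c ∥ 21 a0.
Outer hash (tag): even-index sum = 242 mod 256 = 242; odd-index sum = 438 mod 256 = 182 → f2 b6.

f2b6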